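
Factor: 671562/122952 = 111927/20492 = 2^( - 2)*3^1*47^( - 1 ) * 109^(-1)*37309^1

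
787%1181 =787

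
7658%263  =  31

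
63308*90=5697720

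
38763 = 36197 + 2566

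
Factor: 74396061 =3^2*8266229^1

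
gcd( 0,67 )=67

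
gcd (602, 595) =7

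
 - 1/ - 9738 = 1/9738 = 0.00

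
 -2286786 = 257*( - 8898)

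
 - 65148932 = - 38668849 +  - 26480083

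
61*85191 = 5196651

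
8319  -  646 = 7673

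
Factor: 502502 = 2^1 * 7^1*11^1*13^1 *251^1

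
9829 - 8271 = 1558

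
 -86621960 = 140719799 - 227341759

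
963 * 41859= 40310217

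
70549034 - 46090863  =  24458171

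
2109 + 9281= 11390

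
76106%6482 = 4804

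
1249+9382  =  10631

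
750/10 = 75 = 75.00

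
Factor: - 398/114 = -199/57 = - 3^( - 1)*19^ ( - 1)*199^1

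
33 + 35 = 68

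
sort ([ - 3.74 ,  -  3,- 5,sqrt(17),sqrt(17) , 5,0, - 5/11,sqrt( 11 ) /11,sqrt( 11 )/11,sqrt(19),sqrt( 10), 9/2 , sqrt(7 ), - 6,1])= [ - 6, - 5,-3.74, - 3, - 5/11,0, sqrt( 11)/11,  sqrt(11)/11,1, sqrt ( 7 ),sqrt( 10),sqrt(17),  sqrt (17),  sqrt( 19 ),9/2,5] 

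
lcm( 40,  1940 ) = 3880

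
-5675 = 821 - 6496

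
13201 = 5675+7526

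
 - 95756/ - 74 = 1294/1 =1294.00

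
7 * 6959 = 48713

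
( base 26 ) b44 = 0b1110101111000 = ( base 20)IH4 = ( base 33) 6uk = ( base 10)7544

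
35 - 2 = 33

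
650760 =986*660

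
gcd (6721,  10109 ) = 11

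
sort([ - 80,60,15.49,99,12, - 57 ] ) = [-80 ,-57,12 , 15.49,  60,  99] 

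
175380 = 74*2370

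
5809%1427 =101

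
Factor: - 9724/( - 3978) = 22/9=   2^1*3^( - 2)*11^1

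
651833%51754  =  30785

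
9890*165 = 1631850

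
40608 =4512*9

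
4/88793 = 4/88793 = 0.00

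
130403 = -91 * ( - 1433)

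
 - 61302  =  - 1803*34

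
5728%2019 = 1690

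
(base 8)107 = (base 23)32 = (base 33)25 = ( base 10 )71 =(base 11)65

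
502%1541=502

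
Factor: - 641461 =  - 17^1* 97^1*389^1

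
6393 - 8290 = -1897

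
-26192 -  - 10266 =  - 15926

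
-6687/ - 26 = 6687/26 = 257.19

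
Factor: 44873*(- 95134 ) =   -  2^1 * 13^1*23^1*1951^1*3659^1 = -4268947982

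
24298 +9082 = 33380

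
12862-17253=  - 4391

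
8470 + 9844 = 18314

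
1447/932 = 1447/932  =  1.55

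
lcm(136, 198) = 13464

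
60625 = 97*625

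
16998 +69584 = 86582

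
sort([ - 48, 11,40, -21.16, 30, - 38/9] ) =[ - 48, - 21.16, - 38/9,11,  30,  40 ]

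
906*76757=69541842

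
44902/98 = 22451/49 =458.18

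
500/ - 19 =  - 27 + 13/19   =  - 26.32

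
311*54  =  16794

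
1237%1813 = 1237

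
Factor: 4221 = 3^2*7^1*67^1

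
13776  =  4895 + 8881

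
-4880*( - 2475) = 12078000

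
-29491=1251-30742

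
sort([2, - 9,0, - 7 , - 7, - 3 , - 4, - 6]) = [ - 9, - 7,  -  7  , - 6, - 4, - 3,  0, 2 ] 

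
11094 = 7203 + 3891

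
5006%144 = 110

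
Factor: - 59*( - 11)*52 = 2^2*11^1*13^1*59^1 = 33748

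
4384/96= 45 + 2/3 = 45.67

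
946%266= 148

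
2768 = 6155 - 3387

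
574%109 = 29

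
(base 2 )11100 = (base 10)28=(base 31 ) s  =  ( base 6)44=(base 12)24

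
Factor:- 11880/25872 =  - 45/98 = - 2^( - 1 )*3^2 * 5^1*7^( - 2 ) 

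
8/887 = 8/887 =0.01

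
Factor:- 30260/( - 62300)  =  5^( - 1)*7^ ( - 1)*17^1 = 17/35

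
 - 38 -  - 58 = 20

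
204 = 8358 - 8154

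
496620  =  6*82770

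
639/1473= 213/491 = 0.43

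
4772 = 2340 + 2432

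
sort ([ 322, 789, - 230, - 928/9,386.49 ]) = [ - 230, - 928/9,322,386.49,789 ] 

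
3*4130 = 12390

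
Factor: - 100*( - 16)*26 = 2^7*5^2*13^1 = 41600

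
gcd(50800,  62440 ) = 40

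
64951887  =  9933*6539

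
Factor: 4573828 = 2^2 * 7^1*163351^1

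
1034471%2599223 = 1034471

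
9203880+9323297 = 18527177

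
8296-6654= 1642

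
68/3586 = 34/1793 = 0.02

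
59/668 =59/668 = 0.09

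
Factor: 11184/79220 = 12/85=2^2*3^1*5^( - 1 )*17^( - 1)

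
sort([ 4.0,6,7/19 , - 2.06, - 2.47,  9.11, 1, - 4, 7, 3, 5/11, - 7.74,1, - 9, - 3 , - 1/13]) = [  -  9, - 7.74, - 4, - 3,-2.47, - 2.06, - 1/13, 7/19,5/11,1, 1, 3,  4.0, 6 , 7, 9.11]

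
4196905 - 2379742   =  1817163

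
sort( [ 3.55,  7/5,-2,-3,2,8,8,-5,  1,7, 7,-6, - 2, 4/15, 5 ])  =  [  -  6,-5, - 3,-2, - 2, 4/15, 1,7/5,2, 3.55,5, 7, 7, 8, 8 ]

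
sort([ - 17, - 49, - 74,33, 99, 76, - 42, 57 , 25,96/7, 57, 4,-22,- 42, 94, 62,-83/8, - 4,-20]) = [ - 74, - 49 , - 42, - 42, - 22, - 20, - 17, - 83/8,-4,4,96/7 , 25,33, 57, 57, 62, 76, 94,  99]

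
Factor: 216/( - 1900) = -2^1 *3^3*5^(-2)*19^( - 1 )=- 54/475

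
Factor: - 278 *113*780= - 2^3*3^1*5^1*13^1*113^1*139^1 = - 24502920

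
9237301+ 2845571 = 12082872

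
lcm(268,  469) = 1876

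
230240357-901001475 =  - 670761118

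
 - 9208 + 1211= - 7997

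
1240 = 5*248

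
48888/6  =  8148 = 8148.00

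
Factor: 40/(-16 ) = - 5/2 = - 2^ ( - 1 )* 5^1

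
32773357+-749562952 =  - 716789595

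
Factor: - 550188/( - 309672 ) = 2^ (-1 )*11^(-1)*23^( - 1) *29^1*31^1 = 899/506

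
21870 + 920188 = 942058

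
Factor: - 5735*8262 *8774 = -2^2*3^5*5^1  *17^1* 31^1*37^1*41^1*107^1 = - 415734669180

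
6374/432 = 14 + 163/216 = 14.75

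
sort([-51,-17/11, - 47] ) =[-51, - 47, - 17/11 ]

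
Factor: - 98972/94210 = -2^1*5^ (- 1)*109^1*227^1*9421^(-1) = -49486/47105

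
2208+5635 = 7843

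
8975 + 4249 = 13224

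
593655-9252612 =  - 8658957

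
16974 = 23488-6514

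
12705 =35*363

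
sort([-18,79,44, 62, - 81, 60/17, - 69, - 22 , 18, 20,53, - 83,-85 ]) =[- 85,  -  83,-81,-69, - 22, - 18, 60/17, 18, 20,44, 53,  62,  79]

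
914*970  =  886580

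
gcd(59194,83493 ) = 1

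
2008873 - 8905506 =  - 6896633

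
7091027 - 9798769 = -2707742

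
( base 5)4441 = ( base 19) 1dd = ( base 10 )621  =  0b1001101101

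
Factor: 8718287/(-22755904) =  - 2^( - 6)*107^( - 1 )*  151^1*3323^( - 1 )*57737^1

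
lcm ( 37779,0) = 0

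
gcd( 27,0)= 27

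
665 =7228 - 6563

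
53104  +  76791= 129895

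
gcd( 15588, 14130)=18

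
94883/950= 94883/950 = 99.88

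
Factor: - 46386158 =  - 2^1 * 7^1* 13^1*254869^1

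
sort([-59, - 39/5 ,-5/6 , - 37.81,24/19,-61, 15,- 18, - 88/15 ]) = [ - 61 , - 59 , - 37.81,-18,  -  39/5,-88/15, - 5/6,24/19 , 15]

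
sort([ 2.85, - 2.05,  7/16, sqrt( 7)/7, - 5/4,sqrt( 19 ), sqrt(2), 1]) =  [-2.05, - 5/4,sqrt( 7)/7, 7/16,  1,sqrt( 2), 2.85 , sqrt(19)]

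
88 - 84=4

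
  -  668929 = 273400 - 942329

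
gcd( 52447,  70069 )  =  1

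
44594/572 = 2027/26 = 77.96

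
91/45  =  2 + 1/45 = 2.02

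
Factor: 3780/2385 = 84/53=2^2*3^1*7^1  *  53^( - 1) 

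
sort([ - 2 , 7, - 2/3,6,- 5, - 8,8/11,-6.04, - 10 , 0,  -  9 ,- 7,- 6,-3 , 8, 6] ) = [-10, - 9,- 8, - 7, - 6.04 ,- 6, - 5, - 3,-2, - 2/3,0, 8/11, 6 , 6,7 , 8] 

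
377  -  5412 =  - 5035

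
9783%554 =365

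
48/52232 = 6/6529 = 0.00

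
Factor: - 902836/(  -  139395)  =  2^2*3^( - 1)* 5^ (-1)*11^1*  17^2*71^1 * 9293^(  -  1 ) 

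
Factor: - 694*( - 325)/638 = 5^2*11^( - 1)*13^1*29^(-1)*347^1 = 112775/319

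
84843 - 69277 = 15566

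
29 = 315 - 286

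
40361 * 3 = 121083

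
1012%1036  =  1012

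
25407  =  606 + 24801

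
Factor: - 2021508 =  - 2^2 * 3^2*233^1*241^1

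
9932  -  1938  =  7994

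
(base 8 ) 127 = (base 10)87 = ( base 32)2n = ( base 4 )1113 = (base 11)7A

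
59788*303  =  18115764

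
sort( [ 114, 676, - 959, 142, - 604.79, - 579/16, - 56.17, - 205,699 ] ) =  [-959, - 604.79, - 205, - 56.17 ,  -  579/16,  114, 142,  676,699 ]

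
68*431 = 29308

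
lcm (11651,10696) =652456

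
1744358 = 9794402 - 8050044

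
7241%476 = 101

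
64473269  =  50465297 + 14007972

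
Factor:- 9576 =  - 2^3 * 3^2* 7^1 *19^1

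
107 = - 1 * ( - 107 ) 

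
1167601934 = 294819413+872782521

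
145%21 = 19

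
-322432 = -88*3664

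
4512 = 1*4512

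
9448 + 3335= 12783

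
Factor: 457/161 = 7^( - 1 )*23^( - 1 )*457^1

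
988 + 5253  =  6241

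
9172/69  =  132+64/69 = 132.93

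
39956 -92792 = - 52836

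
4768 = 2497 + 2271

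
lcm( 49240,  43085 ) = 344680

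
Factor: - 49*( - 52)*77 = 2^2 * 7^3*11^1*13^1 = 196196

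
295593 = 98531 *3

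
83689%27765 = 394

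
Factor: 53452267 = 11^1*17^1*285841^1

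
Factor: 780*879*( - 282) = -193344840=- 2^3*3^3 * 5^1*13^1*47^1 * 293^1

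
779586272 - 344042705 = 435543567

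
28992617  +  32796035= 61788652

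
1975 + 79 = 2054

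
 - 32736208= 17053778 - 49789986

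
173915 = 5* 34783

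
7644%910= 364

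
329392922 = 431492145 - 102099223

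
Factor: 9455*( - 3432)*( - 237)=7690545720  =  2^3*3^2*5^1 * 11^1 *13^1 * 31^1*61^1*79^1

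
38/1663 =38/1663  =  0.02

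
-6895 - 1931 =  - 8826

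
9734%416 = 166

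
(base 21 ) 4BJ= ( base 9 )2677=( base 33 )1s1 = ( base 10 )2014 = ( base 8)3736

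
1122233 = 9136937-8014704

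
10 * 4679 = 46790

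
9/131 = 9/131 = 0.07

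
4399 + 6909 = 11308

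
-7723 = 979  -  8702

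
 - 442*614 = -271388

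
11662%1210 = 772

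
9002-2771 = 6231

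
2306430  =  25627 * 90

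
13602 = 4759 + 8843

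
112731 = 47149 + 65582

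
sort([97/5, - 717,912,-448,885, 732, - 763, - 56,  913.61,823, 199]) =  [ - 763, - 717, - 448,-56, 97/5,199, 732,823 , 885, 912, 913.61]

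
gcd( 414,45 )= 9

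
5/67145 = 1/13429 = 0.00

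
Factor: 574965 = 3^3*5^1*4259^1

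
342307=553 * 619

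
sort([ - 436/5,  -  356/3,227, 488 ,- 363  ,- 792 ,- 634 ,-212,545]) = [ - 792, - 634, - 363,  -  212 , - 356/3  ,-436/5,227, 488 , 545 ]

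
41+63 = 104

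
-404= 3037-3441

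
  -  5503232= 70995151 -76498383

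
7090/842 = 8 +177/421 = 8.42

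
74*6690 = 495060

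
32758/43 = 32758/43 = 761.81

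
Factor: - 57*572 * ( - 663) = 2^2*3^2*11^1* 13^2*17^1 * 19^1=   21616452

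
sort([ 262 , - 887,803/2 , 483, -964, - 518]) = [ - 964, - 887, -518,  262,803/2, 483] 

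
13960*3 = 41880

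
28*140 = 3920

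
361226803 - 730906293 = - 369679490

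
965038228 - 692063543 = 272974685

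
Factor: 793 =13^1*61^1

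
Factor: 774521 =11^2*37^1 * 173^1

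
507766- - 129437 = 637203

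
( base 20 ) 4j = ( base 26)3L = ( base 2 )1100011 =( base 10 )99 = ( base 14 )71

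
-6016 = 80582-86598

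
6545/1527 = 4 + 437/1527 = 4.29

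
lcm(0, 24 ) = 0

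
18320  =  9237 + 9083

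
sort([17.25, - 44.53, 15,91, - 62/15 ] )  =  [ - 44.53, - 62/15, 15, 17.25, 91] 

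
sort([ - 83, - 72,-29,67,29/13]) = [ - 83, - 72,-29 , 29/13, 67]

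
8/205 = 8/205 = 0.04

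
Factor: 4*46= 184 =2^3*23^1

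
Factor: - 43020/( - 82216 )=45/86 = 2^(-1 )*3^2 * 5^1*43^( - 1 )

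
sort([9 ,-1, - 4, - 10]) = [-10, - 4, - 1,9]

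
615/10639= 615/10639 = 0.06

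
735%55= 20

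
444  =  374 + 70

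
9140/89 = 9140/89 = 102.70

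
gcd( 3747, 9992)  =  1249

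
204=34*6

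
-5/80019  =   - 1 + 80014/80019  =  - 0.00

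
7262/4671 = 1 + 2591/4671 = 1.55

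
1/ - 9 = - 1/9 = - 0.11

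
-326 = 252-578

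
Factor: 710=2^1 * 5^1 *71^1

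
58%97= 58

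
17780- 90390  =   - 72610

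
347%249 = 98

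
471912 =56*8427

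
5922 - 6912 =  - 990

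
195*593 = 115635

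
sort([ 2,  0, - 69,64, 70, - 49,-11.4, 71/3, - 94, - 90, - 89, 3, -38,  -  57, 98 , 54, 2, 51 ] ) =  [ - 94,  -  90 ,  -  89 , - 69, - 57, -49, - 38, - 11.4, 0,2,2,3 , 71/3,51  ,  54 , 64, 70,98 ]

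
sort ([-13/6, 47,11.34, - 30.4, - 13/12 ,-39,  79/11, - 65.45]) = [ - 65.45 , - 39,-30.4, - 13/6, -13/12, 79/11, 11.34,47 ]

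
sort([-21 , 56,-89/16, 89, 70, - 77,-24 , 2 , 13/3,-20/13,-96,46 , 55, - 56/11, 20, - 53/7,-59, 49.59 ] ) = [ - 96,  -  77, - 59, - 24,-21, - 53/7,-89/16, - 56/11,-20/13, 2,13/3 , 20,46,49.59,55,56, 70,  89] 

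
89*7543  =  671327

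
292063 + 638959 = 931022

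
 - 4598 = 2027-6625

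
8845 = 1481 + 7364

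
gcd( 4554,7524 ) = 198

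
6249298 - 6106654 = 142644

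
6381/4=1595 + 1/4 = 1595.25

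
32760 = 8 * 4095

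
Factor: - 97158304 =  -2^5*97^1*113^1*277^1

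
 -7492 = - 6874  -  618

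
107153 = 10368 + 96785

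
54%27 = 0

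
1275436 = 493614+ 781822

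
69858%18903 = 13149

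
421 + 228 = 649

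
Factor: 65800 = 2^3*5^2*7^1*47^1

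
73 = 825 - 752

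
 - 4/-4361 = 4/4361 = 0.00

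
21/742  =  3/106 = 0.03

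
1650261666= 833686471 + 816575195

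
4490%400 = 90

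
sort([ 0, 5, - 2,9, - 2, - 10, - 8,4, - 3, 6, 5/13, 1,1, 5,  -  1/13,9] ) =[ - 10,-8, - 3  , - 2, - 2,  -  1/13, 0,5/13, 1,1,  4,5,5, 6, 9, 9 ] 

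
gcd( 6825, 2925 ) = 975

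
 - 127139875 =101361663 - 228501538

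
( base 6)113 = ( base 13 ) 36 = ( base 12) 39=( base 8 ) 55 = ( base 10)45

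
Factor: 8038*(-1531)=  - 2^1  *  1531^1*4019^1 = - 12306178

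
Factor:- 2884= - 2^2*7^1*103^1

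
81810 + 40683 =122493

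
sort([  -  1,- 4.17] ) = [ - 4.17, - 1 ]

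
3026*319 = 965294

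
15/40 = 3/8 = 0.38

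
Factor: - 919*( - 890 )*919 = 2^1*5^1*89^1*919^2 = 751659290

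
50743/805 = 63 + 4/115 = 63.03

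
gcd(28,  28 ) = 28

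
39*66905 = 2609295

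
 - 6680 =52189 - 58869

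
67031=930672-863641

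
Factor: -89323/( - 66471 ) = 3^(  -  1 )*13^1*6871^1*22157^( - 1)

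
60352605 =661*91305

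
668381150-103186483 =565194667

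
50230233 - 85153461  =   - 34923228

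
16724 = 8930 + 7794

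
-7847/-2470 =413/130=3.18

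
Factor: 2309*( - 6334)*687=-2^1  *3^1*229^1 *2309^1 * 3167^1 = -10047516522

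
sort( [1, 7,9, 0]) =[0,1,7, 9] 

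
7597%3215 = 1167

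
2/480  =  1/240 = 0.00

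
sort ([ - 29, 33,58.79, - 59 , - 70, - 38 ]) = [ - 70,  -  59, - 38,-29, 33, 58.79 ] 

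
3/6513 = 1/2171 = 0.00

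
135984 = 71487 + 64497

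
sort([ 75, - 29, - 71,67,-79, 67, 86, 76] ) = [ - 79, - 71, - 29,  67, 67,  75,76,86 ] 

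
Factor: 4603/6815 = 5^(-1)*29^( - 1 ) * 47^( - 1 )  *4603^1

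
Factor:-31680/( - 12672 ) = 2^(  -  1)*5^1 = 5/2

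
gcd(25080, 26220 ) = 1140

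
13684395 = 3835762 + 9848633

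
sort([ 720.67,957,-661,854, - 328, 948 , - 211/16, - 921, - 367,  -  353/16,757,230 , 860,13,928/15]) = [-921, - 661,-367, - 328, - 353/16, - 211/16,13,928/15 , 230, 720.67,757,  854, 860,948,957 ] 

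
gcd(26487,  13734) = 981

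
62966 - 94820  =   - 31854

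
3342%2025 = 1317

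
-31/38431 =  - 31/38431 = - 0.00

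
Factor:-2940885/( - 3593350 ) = 2^(  -  1 )*3^2*5^( - 1 )*65353^1*71867^(-1)=588177/718670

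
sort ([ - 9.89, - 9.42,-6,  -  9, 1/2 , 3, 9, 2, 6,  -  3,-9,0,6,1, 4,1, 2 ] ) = [  -  9.89,-9.42, - 9, - 9, -6, - 3, 0,1/2, 1 , 1,2, 2,3, 4,6, 6,9] 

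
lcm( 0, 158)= 0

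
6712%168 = 160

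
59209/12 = 59209/12 = 4934.08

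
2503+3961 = 6464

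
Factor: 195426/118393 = 378/229 = 2^1*3^3*7^1 * 229^ ( - 1) 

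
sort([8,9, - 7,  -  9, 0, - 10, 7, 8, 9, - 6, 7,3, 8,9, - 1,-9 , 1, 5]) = [ - 10, - 9, - 9, - 7, -6, - 1,0, 1,3, 5,7, 7, 8, 8, 8, 9, 9, 9]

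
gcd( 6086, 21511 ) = 1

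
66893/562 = 66893/562=119.03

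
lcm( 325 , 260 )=1300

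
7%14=7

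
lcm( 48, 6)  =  48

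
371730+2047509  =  2419239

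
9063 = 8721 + 342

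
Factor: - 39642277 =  - 59^1*671903^1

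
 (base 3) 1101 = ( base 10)37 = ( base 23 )1e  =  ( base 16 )25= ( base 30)17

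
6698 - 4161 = 2537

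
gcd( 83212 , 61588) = 4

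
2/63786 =1/31893  =  0.00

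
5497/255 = 21 + 142/255 = 21.56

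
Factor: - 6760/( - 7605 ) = 8/9= 2^3*3^(- 2)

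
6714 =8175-1461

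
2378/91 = 26 + 12/91 = 26.13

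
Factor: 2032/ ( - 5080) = -2/5 = - 2^1*5^( - 1 )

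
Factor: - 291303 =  - 3^3*10789^1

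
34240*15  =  513600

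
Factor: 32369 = 32369^1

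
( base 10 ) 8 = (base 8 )10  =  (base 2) 1000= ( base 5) 13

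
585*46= 26910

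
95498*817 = 78021866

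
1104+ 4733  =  5837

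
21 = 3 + 18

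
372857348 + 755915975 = 1128773323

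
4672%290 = 32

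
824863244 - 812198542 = 12664702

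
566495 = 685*827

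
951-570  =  381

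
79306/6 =39653/3 = 13217.67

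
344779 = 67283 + 277496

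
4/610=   2/305 = 0.01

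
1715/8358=245/1194 = 0.21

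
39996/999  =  4444/111 = 40.04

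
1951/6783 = 1951/6783 = 0.29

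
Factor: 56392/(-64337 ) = -2^3*7^( - 1)*13^( - 1) * 19^1*53^1*101^( - 1 ) = -8056/9191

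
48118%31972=16146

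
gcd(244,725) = 1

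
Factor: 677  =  677^1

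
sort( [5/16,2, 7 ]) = [5/16 , 2,7 ]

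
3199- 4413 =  - 1214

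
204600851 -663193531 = -458592680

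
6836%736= 212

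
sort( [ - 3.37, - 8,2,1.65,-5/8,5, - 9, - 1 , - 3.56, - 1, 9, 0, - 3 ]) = [ - 9, - 8,-3.56,-3.37, - 3 ,-1 , - 1, - 5/8, 0, 1.65, 2,5, 9 ] 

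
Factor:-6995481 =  - 3^1*499^1*4673^1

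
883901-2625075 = - 1741174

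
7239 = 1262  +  5977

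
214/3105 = 214/3105 = 0.07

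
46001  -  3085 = 42916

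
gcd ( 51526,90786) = 2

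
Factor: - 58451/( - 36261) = 3^(-3 )* 17^( - 1)*79^( - 1) * 58451^1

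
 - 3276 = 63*( - 52) 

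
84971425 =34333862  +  50637563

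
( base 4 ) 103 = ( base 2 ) 10011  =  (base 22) j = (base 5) 34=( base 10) 19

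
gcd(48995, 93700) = 5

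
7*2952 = 20664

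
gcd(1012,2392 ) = 92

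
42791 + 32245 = 75036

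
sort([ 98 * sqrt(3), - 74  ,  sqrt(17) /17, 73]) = [  -  74,  sqrt( 17 ) /17, 73, 98*sqrt(3)]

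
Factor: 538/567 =2^1*3^(- 4 )* 7^( - 1 )*269^1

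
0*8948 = 0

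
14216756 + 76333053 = 90549809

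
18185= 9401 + 8784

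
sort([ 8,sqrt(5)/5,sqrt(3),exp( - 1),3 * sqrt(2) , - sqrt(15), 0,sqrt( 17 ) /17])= [ - sqrt( 15),  0,sqrt(17)/17 , exp(- 1),sqrt(5)/5,sqrt( 3 ),3 * sqrt(2), 8] 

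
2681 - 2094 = 587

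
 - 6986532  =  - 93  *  75124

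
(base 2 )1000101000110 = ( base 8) 10506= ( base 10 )4422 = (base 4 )1011012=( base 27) 61l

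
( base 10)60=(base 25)2a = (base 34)1Q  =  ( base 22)2G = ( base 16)3C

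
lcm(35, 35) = 35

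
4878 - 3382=1496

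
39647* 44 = 1744468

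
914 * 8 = 7312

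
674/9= 674/9 = 74.89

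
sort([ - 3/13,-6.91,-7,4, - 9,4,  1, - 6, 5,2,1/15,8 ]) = [ - 9, - 7, - 6.91, - 6, - 3/13, 1/15, 1,2 , 4, 4,5, 8]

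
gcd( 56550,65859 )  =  87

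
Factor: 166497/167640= 437/440= 2^( - 3)*5^( - 1 )*11^( - 1)*19^1*23^1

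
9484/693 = 13 + 475/693 = 13.69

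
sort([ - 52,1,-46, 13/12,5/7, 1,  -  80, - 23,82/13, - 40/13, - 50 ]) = [ - 80, - 52, - 50,  -  46, - 23, - 40/13,5/7,1,1,13/12, 82/13] 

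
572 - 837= - 265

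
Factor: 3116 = 2^2*19^1*41^1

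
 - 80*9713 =-777040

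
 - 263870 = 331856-595726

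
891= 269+622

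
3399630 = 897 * 3790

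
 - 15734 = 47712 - 63446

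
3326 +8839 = 12165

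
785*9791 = 7685935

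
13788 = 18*766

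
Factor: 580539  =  3^1*193513^1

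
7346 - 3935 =3411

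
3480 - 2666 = 814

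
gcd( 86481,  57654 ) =28827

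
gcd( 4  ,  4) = 4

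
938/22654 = 469/11327 = 0.04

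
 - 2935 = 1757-4692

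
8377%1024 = 185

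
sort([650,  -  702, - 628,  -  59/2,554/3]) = [ - 702, - 628,  -  59/2 , 554/3,  650 ] 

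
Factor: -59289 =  - 3^1*19763^1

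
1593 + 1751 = 3344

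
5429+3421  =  8850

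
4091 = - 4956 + 9047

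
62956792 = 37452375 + 25504417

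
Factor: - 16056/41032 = -9/23 = - 3^2 * 23^(-1) 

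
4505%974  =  609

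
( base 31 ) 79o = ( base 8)15566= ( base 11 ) 5311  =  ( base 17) 1759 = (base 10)7030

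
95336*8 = 762688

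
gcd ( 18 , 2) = 2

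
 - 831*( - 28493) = 23677683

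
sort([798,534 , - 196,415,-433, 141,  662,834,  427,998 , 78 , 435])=[ - 433 , - 196 , 78, 141 , 415,  427, 435,534, 662,798, 834 , 998]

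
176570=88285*2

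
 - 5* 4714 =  - 23570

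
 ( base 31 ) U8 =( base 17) 343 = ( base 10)938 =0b1110101010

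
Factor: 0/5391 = 0^1 = 0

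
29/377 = 1/13= 0.08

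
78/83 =78/83 = 0.94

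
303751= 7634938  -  7331187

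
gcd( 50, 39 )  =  1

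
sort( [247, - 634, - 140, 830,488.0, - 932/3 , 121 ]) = [ - 634,-932/3, - 140, 121, 247,488.0,830 ]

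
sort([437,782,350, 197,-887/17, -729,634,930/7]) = [-729, - 887/17, 930/7,197,350,437,634,  782 ] 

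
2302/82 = 28 + 3/41 = 28.07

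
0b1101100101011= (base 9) 10477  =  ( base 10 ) 6955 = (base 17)1712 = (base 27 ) 9eg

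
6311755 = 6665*947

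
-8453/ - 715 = 11 + 588/715 = 11.82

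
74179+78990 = 153169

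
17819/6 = 2969 + 5/6 = 2969.83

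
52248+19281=71529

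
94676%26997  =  13685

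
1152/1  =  1152 = 1152.00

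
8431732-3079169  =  5352563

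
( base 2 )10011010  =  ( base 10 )154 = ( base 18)8a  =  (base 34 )4I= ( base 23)6g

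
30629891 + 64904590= 95534481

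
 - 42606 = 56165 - 98771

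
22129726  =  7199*3074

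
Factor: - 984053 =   -  7^1*257^1*547^1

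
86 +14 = 100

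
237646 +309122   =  546768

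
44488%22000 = 488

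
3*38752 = 116256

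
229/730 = 229/730 = 0.31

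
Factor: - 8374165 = -5^1*59^1*28387^1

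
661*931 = 615391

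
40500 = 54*750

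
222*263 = 58386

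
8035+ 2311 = 10346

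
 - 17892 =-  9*1988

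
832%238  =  118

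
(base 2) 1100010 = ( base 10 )98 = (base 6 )242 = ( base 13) 77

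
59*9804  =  578436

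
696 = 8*87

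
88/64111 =88/64111= 0.00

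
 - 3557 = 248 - 3805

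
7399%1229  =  25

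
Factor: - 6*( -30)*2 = 360 = 2^3*3^2*5^1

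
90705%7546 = 153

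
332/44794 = 166/22397= 0.01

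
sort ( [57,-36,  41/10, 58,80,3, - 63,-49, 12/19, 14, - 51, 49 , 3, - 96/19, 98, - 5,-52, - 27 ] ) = [ - 63, - 52,  -  51, - 49 , - 36, - 27, - 96/19, - 5 , 12/19, 3,3, 41/10, 14,49,57, 58, 80, 98 ]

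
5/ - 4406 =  - 5/4406=-0.00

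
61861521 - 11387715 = 50473806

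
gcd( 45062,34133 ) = 1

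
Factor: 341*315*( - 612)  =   - 2^2*3^4*5^1 * 7^1*11^1*17^1*31^1 = -65737980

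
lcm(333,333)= 333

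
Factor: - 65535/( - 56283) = 5^1*17^1*73^(-1 )  =  85/73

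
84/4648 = 3/166 = 0.02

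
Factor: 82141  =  82141^1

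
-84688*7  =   - 592816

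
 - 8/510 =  - 1+251/255 = - 0.02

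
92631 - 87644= 4987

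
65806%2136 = 1726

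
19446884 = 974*19966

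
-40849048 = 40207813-81056861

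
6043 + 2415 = 8458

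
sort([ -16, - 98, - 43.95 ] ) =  [ - 98,-43.95, -16] 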